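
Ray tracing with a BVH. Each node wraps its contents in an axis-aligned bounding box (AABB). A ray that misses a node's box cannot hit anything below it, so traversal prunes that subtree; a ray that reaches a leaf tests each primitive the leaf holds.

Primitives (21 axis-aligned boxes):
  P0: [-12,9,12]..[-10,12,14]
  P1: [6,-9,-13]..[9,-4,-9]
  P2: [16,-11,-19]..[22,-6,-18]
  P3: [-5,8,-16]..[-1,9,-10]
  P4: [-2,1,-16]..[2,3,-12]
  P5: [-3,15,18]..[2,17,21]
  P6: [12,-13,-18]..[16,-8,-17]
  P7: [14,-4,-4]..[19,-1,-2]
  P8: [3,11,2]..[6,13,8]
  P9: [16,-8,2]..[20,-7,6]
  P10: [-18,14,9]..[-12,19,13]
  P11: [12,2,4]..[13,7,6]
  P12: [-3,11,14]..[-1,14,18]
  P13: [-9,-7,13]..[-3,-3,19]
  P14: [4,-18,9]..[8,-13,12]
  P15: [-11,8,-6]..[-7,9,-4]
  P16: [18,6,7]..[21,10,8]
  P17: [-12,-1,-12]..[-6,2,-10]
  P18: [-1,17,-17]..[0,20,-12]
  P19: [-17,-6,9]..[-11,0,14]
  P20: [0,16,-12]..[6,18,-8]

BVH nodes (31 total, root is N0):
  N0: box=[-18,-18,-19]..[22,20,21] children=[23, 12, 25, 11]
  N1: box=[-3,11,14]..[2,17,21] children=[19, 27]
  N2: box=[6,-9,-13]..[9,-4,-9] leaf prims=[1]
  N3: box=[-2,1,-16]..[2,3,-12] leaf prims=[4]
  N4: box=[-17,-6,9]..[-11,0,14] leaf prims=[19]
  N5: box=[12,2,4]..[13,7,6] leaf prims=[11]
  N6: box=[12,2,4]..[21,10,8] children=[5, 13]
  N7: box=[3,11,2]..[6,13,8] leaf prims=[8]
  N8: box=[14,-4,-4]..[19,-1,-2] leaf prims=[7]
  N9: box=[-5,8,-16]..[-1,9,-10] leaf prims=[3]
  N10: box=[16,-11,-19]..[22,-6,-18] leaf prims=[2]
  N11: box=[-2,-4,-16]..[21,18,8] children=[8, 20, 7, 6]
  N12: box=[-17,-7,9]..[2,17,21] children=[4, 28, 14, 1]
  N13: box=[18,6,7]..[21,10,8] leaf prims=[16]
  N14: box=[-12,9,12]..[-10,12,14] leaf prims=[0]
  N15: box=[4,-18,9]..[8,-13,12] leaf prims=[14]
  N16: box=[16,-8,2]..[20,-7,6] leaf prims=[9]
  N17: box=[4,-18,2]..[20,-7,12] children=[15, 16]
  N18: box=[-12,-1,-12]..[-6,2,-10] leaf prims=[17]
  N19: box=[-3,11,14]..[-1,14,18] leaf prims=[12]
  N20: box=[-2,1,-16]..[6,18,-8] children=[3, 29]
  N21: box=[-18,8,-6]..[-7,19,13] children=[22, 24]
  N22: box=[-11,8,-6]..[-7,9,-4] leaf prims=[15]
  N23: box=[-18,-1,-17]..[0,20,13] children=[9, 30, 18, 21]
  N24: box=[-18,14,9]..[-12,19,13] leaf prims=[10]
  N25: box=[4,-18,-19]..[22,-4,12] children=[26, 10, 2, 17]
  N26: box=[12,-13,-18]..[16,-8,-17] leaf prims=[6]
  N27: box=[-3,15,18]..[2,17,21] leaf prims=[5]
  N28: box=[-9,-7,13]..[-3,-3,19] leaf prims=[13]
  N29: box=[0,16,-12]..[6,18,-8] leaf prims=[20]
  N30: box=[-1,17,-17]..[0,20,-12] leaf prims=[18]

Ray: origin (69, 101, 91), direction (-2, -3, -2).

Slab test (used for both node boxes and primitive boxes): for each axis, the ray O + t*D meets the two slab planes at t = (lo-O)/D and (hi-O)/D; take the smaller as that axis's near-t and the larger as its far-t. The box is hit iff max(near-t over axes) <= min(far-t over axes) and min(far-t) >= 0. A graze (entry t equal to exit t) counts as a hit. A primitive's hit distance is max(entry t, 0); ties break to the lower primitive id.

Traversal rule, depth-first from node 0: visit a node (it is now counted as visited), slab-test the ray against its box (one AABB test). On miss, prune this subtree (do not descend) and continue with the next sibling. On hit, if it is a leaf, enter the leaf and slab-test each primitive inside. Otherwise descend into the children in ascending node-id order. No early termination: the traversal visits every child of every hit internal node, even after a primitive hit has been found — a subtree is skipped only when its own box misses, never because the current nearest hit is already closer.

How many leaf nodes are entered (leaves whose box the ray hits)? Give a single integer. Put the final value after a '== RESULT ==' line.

Traverse from the root:
N0 x:[47/2,87/2] y:[27,119/3] z:[35,55] -> hit [35,119/3], descend [11, 12, 23, 25]
  N11 x:[24,71/2] y:[83/3,35] z:[83/2,107/2] -> miss, prune
  N12 x:[67/2,43] y:[28,36] z:[35,41] -> hit [35,36], descend [1, 4, 14, 28]
    N1 x:[67/2,36] y:[28,30] z:[35,77/2] -> miss, prune
    N4 x:[40,43] y:[101/3,107/3] z:[77/2,41] -> miss, prune
    N14 x:[79/2,81/2] y:[89/3,92/3] z:[77/2,79/2] -> miss, prune
    N28 x:[36,39] y:[104/3,36] z:[36,39] -> hit [36,36] leaf, test {P13@t=36}
  N23 x:[69/2,87/2] y:[27,34] z:[39,54] -> miss, prune
  N25 x:[47/2,65/2] y:[35,119/3] z:[79/2,55] -> miss, prune

9 AABB tests over nodes [0, 11, 12, 1, 4, 14, 28, 23, 25]; 1 leaf entered; closest P13.

== RESULT ==
1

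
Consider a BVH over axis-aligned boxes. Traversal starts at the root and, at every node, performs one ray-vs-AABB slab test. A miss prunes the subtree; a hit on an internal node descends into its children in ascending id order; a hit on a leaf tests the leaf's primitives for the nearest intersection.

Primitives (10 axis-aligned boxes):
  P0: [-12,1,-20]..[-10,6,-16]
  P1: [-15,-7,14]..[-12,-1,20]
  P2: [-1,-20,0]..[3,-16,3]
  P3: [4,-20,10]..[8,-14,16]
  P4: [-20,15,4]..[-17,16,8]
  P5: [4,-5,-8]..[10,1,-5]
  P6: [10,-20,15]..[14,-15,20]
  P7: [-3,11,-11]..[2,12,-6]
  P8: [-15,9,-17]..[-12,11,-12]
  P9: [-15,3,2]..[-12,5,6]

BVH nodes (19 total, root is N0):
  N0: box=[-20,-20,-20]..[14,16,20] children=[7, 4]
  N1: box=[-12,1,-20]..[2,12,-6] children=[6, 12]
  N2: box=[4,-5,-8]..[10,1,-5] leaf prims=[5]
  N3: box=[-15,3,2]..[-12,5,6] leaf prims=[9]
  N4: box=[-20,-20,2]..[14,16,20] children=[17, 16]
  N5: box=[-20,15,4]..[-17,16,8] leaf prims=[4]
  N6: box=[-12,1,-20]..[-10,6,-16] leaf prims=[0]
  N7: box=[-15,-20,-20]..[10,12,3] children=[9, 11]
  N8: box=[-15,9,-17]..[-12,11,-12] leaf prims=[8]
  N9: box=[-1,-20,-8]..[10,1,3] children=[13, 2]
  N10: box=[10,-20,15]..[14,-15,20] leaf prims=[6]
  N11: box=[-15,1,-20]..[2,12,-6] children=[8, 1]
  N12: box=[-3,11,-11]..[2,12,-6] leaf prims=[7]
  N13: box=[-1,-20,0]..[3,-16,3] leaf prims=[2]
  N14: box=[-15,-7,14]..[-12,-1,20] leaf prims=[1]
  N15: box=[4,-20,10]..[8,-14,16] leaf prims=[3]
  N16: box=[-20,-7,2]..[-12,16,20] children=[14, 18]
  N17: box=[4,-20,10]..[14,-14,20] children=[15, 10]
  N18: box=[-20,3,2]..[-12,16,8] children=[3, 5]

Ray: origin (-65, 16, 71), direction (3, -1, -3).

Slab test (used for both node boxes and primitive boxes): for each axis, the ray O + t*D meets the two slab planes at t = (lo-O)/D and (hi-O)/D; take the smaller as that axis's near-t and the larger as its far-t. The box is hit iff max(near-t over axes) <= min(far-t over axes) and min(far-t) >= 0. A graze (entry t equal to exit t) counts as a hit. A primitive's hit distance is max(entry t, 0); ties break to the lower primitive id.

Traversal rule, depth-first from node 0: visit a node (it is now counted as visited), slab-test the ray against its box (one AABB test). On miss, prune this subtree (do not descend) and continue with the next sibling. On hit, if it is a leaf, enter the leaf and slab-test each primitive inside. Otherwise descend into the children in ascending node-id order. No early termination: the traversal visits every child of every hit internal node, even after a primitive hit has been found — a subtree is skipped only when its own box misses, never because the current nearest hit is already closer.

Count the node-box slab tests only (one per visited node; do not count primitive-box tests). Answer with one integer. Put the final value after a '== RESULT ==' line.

Traverse from the root:
N0 x:[15,79/3] y:[0,36] z:[17,91/3] -> hit [17,79/3], descend [4, 7]
  N4 x:[15,79/3] y:[0,36] z:[17,23] -> hit [17,23], descend [16, 17]
    N16 x:[15,53/3] y:[0,23] z:[17,23] -> hit [17,53/3], descend [14, 18]
      N14 x:[50/3,53/3] y:[17,23] z:[17,19] -> hit [17,53/3] leaf, test {P1@t=17}
      N18 x:[15,53/3] y:[0,13] z:[21,23] -> miss, prune
    N17 x:[23,79/3] y:[30,36] z:[17,61/3] -> miss, prune
  N7 x:[50/3,25] y:[4,36] z:[68/3,91/3] -> hit [68/3,25], descend [9, 11]
    N9 x:[64/3,25] y:[15,36] z:[68/3,79/3] -> hit [68/3,25], descend [2, 13]
      N2 x:[23,25] y:[15,21] z:[76/3,79/3] -> miss, prune
      N13 x:[64/3,68/3] y:[32,36] z:[68/3,71/3] -> miss, prune
    N11 x:[50/3,67/3] y:[4,15] z:[77/3,91/3] -> miss, prune

11 AABB tests over nodes [0, 4, 16, 14, 18, 17, 7, 9, 2, 13, 11]; 1 leaf entered; closest P1.

== RESULT ==
11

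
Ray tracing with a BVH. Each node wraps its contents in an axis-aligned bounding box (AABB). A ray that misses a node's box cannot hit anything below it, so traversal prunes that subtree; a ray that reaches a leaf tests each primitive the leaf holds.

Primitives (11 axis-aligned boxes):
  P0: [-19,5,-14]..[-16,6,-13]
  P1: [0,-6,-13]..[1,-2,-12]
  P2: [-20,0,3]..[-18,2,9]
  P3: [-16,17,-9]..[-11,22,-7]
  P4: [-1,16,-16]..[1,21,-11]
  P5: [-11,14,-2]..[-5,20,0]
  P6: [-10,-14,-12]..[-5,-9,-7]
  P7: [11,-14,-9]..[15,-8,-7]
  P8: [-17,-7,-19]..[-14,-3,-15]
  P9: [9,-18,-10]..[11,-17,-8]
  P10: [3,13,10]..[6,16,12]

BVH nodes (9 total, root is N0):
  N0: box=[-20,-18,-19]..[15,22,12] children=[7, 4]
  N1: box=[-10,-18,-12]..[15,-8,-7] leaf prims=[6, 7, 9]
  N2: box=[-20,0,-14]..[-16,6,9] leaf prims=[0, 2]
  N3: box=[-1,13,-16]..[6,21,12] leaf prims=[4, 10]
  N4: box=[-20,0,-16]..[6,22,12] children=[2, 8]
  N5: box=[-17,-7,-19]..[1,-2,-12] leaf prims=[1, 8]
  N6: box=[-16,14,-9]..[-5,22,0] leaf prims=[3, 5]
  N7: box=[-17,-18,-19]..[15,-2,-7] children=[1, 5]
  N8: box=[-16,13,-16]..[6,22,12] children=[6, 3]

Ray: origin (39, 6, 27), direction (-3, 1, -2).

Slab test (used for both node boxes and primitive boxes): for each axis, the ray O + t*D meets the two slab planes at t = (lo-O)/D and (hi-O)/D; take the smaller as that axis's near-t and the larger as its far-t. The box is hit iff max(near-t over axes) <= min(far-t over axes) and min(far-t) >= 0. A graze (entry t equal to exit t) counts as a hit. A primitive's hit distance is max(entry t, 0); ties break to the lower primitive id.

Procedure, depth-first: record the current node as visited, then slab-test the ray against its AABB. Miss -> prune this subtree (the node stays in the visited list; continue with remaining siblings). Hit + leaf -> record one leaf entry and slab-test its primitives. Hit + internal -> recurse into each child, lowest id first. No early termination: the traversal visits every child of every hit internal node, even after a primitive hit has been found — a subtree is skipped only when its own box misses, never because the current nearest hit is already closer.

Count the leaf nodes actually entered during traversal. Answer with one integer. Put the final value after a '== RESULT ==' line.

Trace the traversal:
N0 x:[8,59/3] y:[-24,16] z:[15/2,23] -> hit [8,16], descend [4, 7]
  N4 x:[11,59/3] y:[-6,16] z:[15/2,43/2] -> hit [11,16], descend [2, 8]
    N2 x:[55/3,59/3] y:[-6,0] z:[9,41/2] -> miss, prune
    N8 x:[11,55/3] y:[7,16] z:[15/2,43/2] -> hit [11,16], descend [3, 6]
      N3 x:[11,40/3] y:[7,15] z:[15/2,43/2] -> hit [11,40/3] leaf, test {P4(miss), P10(miss)}
      N6 x:[44/3,55/3] y:[8,16] z:[27/2,18] -> hit [44/3,16] leaf, test {P3(miss), P5(miss)}
  N7 x:[8,56/3] y:[-24,-8] z:[17,23] -> miss, prune

Summary -> nodes [0, 4, 2, 8, 3, 6, 7]; box-tests=7; leaf-entries=2; first=miss

== RESULT ==
2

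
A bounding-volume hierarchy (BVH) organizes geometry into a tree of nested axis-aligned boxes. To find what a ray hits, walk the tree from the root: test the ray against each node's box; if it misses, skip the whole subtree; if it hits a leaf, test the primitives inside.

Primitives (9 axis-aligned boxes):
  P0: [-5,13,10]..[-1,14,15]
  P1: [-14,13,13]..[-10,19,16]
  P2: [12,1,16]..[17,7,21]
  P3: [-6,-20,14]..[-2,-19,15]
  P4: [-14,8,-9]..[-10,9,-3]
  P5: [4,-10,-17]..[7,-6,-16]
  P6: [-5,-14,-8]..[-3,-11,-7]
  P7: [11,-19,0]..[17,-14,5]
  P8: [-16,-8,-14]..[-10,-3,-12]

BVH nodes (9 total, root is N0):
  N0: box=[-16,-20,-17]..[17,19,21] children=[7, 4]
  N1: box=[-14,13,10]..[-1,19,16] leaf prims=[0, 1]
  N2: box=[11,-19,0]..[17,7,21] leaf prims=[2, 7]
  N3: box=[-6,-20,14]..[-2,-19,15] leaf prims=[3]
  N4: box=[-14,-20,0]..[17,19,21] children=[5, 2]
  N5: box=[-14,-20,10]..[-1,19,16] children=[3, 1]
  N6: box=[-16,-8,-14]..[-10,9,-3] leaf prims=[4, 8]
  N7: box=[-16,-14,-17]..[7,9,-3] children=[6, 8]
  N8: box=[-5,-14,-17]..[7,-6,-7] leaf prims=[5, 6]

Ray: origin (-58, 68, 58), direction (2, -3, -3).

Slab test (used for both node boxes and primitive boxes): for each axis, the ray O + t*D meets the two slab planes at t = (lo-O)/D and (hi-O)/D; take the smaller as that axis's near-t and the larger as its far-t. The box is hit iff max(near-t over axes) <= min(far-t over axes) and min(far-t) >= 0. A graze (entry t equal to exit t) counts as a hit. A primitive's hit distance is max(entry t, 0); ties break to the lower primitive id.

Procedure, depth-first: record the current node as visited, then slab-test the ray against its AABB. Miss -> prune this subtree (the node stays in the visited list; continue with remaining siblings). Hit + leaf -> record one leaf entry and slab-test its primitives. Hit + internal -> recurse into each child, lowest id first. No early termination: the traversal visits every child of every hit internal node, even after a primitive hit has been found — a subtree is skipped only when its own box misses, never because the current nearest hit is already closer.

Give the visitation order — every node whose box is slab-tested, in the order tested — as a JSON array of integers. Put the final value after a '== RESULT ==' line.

Walk:
N0 x:[21,75/2] y:[49/3,88/3] z:[37/3,25] -> hit [21,25], descend [4, 7]
  N4 x:[22,75/2] y:[49/3,88/3] z:[37/3,58/3] -> miss, prune
  N7 x:[21,65/2] y:[59/3,82/3] z:[61/3,25] -> hit [21,25], descend [6, 8]
    N6 x:[21,24] y:[59/3,76/3] z:[61/3,24] -> hit [21,24] leaf, test {P4(miss), P8@t=71/3}
    N8 x:[53/2,65/2] y:[74/3,82/3] z:[65/3,25] -> miss, prune

Summary -> nodes [0, 4, 7, 6, 8]; box-tests=5; leaf-entries=1; first=P8

== RESULT ==
[0, 4, 7, 6, 8]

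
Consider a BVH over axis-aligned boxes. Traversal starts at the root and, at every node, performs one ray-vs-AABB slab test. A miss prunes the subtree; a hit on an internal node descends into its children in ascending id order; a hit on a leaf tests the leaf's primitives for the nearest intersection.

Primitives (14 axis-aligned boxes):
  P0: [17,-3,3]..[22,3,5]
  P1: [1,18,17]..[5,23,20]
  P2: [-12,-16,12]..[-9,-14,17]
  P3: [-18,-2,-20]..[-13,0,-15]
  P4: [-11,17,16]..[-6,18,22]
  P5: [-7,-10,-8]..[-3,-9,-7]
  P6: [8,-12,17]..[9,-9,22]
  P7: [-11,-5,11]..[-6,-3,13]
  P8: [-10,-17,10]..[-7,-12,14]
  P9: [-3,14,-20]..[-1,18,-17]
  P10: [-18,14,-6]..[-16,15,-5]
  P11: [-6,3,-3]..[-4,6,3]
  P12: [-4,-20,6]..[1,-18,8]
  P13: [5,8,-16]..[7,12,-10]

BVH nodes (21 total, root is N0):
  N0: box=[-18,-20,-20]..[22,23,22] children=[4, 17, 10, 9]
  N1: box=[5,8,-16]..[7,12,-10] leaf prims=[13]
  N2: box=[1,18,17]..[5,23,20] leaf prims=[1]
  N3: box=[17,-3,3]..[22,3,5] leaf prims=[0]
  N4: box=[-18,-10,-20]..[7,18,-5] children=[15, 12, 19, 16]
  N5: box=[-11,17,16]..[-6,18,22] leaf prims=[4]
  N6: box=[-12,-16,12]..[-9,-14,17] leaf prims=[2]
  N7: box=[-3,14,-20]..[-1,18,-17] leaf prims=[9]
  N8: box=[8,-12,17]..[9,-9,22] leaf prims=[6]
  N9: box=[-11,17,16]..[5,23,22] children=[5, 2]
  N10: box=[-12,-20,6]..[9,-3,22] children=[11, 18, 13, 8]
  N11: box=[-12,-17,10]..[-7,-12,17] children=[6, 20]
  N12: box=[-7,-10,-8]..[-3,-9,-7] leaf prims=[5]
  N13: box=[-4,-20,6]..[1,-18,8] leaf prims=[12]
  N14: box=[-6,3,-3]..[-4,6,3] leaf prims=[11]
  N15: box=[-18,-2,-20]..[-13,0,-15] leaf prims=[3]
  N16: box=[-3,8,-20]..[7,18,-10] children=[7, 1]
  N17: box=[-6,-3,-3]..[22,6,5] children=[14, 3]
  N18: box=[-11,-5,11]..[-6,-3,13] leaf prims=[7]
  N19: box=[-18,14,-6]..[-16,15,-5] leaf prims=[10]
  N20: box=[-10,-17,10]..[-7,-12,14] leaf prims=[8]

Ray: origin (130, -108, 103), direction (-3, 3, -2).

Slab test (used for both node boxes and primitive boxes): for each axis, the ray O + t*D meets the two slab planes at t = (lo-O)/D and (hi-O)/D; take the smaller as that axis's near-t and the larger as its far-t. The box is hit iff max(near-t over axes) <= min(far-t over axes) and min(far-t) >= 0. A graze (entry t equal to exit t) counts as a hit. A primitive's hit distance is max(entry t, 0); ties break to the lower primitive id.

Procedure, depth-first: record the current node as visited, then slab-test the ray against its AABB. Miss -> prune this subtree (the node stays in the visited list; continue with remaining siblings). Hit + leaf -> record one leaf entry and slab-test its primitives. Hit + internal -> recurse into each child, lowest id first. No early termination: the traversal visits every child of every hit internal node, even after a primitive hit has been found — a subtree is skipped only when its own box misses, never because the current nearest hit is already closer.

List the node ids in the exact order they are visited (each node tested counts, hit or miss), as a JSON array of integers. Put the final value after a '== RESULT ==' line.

Traverse from the root:
N0 x:[36,148/3] y:[88/3,131/3] z:[81/2,123/2] -> hit [81/2,131/3], descend [4, 9, 10, 17]
  N4 x:[41,148/3] y:[98/3,42] z:[54,123/2] -> miss, prune
  N9 x:[125/3,47] y:[125/3,131/3] z:[81/2,87/2] -> hit [125/3,87/2], descend [2, 5]
    N2 x:[125/3,43] y:[42,131/3] z:[83/2,43] -> hit [42,43] leaf, test {P1@t=42}
    N5 x:[136/3,47] y:[125/3,42] z:[81/2,87/2] -> miss, prune
  N10 x:[121/3,142/3] y:[88/3,35] z:[81/2,97/2] -> miss, prune
  N17 x:[36,136/3] y:[35,38] z:[49,53] -> miss, prune

order=[0, 4, 9, 2, 5, 10, 17]  |boxes|=7  |leaves|=1  hit=P1

== RESULT ==
[0, 4, 9, 2, 5, 10, 17]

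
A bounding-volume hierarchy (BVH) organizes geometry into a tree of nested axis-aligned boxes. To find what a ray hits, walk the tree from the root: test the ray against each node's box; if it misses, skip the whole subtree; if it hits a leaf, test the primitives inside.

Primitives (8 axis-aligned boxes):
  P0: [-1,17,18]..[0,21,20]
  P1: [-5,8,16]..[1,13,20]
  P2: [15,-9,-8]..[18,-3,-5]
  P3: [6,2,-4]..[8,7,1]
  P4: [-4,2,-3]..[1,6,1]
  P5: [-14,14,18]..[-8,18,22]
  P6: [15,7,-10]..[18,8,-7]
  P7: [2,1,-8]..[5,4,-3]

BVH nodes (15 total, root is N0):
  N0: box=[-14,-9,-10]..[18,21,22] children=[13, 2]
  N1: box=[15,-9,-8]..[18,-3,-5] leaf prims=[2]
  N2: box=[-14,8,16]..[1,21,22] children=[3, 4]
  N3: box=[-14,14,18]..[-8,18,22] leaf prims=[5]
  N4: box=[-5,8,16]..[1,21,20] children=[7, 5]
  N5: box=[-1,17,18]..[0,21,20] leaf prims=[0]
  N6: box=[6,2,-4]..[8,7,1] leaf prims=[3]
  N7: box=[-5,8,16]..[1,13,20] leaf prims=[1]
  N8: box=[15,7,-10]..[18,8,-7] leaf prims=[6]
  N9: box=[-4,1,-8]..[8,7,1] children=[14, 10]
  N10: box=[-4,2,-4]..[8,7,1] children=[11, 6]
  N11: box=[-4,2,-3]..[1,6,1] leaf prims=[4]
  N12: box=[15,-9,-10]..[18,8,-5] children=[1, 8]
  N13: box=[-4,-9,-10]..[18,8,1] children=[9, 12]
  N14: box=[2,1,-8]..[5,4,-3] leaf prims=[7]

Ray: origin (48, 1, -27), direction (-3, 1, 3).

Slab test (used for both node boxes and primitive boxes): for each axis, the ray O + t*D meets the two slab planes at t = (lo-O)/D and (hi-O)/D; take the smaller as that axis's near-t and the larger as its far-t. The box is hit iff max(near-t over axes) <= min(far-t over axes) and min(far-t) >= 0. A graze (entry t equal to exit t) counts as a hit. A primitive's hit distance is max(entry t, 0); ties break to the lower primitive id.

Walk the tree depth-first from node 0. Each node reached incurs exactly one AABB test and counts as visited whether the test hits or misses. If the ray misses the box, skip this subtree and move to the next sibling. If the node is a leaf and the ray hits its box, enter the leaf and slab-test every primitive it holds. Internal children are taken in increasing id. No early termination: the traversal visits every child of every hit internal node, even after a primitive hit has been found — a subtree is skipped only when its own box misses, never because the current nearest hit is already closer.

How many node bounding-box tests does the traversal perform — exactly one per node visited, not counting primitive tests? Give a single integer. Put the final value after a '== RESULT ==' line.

Trace the traversal:
N0 x:[10,62/3] y:[-10,20] z:[17/3,49/3] -> hit [10,49/3], descend [2, 13]
  N2 x:[47/3,62/3] y:[7,20] z:[43/3,49/3] -> hit [47/3,49/3], descend [3, 4]
    N3 x:[56/3,62/3] y:[13,17] z:[15,49/3] -> miss, prune
    N4 x:[47/3,53/3] y:[7,20] z:[43/3,47/3] -> hit [47/3,47/3], descend [5, 7]
      N5 x:[16,49/3] y:[16,20] z:[15,47/3] -> miss, prune
      N7 x:[47/3,53/3] y:[7,12] z:[43/3,47/3] -> miss, prune
  N13 x:[10,52/3] y:[-10,7] z:[17/3,28/3] -> miss, prune

Summary -> nodes [0, 2, 3, 4, 5, 7, 13]; box-tests=7; leaf-entries=0; first=miss

== RESULT ==
7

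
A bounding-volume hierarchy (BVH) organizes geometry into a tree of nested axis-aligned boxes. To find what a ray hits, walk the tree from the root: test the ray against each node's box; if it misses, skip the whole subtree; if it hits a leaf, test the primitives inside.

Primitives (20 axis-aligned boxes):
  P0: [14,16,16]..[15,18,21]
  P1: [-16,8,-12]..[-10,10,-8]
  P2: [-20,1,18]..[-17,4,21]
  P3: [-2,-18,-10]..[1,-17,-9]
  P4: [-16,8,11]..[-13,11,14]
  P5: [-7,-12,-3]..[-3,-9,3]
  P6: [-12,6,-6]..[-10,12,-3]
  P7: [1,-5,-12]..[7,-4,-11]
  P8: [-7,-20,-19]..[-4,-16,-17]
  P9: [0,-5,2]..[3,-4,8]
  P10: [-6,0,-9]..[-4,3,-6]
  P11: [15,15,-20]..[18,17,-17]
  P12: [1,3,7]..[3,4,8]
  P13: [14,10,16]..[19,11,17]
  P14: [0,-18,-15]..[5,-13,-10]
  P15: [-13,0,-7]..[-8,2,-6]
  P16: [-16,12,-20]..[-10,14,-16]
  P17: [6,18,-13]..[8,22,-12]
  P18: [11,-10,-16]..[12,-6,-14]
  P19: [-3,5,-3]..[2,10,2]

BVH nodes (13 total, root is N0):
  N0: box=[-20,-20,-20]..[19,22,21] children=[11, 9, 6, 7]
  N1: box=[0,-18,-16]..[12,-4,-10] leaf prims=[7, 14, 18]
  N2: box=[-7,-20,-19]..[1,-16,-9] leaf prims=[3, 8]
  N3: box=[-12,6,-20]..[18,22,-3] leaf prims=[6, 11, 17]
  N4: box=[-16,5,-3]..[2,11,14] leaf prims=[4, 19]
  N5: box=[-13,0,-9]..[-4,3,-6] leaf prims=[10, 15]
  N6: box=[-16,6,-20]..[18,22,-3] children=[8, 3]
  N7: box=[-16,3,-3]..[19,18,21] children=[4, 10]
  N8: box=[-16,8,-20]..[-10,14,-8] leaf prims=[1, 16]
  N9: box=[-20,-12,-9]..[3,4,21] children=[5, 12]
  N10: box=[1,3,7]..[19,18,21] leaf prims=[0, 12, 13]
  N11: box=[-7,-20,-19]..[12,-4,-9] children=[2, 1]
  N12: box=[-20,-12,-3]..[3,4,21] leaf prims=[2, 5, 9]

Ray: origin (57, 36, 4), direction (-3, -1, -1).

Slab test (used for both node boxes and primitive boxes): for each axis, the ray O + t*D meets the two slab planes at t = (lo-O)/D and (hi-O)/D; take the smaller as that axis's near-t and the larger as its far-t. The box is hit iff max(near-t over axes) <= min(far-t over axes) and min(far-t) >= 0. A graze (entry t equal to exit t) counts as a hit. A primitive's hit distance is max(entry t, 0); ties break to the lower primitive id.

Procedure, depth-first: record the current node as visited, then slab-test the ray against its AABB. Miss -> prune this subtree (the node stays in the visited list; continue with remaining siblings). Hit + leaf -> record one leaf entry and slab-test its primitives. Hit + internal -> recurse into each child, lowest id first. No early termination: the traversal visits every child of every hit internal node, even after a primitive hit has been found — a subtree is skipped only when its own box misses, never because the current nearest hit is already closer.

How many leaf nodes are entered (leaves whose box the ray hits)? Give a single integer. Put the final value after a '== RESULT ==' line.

Trace the traversal:
N0 x:[38/3,77/3] y:[14,56] z:[-17,24] -> hit [14,24], descend [6, 7, 9, 11]
  N6 x:[13,73/3] y:[14,30] z:[7,24] -> hit [14,24], descend [3, 8]
    N3 x:[13,23] y:[14,30] z:[7,24] -> hit [14,23] leaf, test {P6(miss), P11(miss), P17@t=49/3}
    N8 x:[67/3,73/3] y:[22,28] z:[12,24] -> hit [67/3,24] leaf, test {P1(miss), P16@t=67/3}
  N7 x:[38/3,73/3] y:[18,33] z:[-17,7] -> miss, prune
  N9 x:[18,77/3] y:[32,48] z:[-17,13] -> miss, prune
  N11 x:[15,64/3] y:[40,56] z:[13,23] -> miss, prune

order=[0, 6, 3, 8, 7, 9, 11]  |boxes|=7  |leaves|=2  hit=P17

== RESULT ==
2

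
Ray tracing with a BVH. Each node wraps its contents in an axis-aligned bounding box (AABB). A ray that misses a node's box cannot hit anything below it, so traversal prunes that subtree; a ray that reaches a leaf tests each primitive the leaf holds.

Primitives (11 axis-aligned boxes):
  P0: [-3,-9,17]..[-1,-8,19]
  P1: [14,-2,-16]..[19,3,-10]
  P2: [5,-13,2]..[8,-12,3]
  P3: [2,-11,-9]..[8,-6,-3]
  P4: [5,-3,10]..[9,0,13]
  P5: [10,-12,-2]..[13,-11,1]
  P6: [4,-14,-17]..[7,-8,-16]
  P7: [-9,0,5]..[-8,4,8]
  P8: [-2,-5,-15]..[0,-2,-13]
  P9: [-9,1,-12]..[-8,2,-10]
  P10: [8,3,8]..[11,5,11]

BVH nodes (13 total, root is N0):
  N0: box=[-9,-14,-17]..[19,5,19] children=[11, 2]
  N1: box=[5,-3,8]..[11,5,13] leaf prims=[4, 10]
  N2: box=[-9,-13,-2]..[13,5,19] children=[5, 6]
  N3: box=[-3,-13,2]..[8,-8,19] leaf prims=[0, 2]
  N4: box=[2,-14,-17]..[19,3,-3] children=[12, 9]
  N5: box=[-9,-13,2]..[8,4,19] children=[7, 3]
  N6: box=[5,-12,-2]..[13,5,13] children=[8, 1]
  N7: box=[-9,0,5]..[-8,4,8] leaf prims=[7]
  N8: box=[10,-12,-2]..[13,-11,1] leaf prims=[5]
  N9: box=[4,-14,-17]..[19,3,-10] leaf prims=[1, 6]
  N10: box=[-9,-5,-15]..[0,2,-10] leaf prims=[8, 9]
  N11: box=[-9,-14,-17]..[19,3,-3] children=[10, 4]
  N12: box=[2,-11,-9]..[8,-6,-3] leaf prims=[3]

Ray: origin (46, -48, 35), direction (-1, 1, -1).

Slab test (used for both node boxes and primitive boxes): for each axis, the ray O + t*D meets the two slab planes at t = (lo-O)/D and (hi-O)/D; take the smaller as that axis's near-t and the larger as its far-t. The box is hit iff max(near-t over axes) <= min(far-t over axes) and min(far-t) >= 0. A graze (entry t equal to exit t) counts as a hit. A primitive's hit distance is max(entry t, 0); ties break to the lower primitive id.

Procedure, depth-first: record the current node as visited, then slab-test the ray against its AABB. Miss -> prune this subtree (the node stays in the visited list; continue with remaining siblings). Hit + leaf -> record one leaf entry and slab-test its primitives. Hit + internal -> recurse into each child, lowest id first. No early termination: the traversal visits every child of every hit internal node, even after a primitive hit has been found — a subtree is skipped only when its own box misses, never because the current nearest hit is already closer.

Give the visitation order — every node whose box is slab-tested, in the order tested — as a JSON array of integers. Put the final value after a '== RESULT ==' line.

Walk:
N0 x:[27,55] y:[34,53] z:[16,52] -> hit [34,52], descend [2, 11]
  N2 x:[33,55] y:[35,53] z:[16,37] -> hit [35,37], descend [5, 6]
    N5 x:[38,55] y:[35,52] z:[16,33] -> miss, prune
    N6 x:[33,41] y:[36,53] z:[22,37] -> hit [36,37], descend [1, 8]
      N1 x:[35,41] y:[45,53] z:[22,27] -> miss, prune
      N8 x:[33,36] y:[36,37] z:[34,37] -> hit [36,36] leaf, test {P5@t=36}
  N11 x:[27,55] y:[34,51] z:[38,52] -> hit [38,51], descend [4, 10]
    N4 x:[27,44] y:[34,51] z:[38,52] -> hit [38,44], descend [9, 12]
      N9 x:[27,42] y:[34,51] z:[45,52] -> miss, prune
      N12 x:[38,44] y:[37,42] z:[38,44] -> hit [38,42] leaf, test {P3@t=38}
    N10 x:[46,55] y:[43,50] z:[45,50] -> hit [46,50] leaf, test {P8(miss), P9(miss)}

Visited [0, 2, 5, 6, 1, 8, 11, 4, 9, 12, 10]. Tests: 11 box, 3 leaf. Nearest: P5.

== RESULT ==
[0, 2, 5, 6, 1, 8, 11, 4, 9, 12, 10]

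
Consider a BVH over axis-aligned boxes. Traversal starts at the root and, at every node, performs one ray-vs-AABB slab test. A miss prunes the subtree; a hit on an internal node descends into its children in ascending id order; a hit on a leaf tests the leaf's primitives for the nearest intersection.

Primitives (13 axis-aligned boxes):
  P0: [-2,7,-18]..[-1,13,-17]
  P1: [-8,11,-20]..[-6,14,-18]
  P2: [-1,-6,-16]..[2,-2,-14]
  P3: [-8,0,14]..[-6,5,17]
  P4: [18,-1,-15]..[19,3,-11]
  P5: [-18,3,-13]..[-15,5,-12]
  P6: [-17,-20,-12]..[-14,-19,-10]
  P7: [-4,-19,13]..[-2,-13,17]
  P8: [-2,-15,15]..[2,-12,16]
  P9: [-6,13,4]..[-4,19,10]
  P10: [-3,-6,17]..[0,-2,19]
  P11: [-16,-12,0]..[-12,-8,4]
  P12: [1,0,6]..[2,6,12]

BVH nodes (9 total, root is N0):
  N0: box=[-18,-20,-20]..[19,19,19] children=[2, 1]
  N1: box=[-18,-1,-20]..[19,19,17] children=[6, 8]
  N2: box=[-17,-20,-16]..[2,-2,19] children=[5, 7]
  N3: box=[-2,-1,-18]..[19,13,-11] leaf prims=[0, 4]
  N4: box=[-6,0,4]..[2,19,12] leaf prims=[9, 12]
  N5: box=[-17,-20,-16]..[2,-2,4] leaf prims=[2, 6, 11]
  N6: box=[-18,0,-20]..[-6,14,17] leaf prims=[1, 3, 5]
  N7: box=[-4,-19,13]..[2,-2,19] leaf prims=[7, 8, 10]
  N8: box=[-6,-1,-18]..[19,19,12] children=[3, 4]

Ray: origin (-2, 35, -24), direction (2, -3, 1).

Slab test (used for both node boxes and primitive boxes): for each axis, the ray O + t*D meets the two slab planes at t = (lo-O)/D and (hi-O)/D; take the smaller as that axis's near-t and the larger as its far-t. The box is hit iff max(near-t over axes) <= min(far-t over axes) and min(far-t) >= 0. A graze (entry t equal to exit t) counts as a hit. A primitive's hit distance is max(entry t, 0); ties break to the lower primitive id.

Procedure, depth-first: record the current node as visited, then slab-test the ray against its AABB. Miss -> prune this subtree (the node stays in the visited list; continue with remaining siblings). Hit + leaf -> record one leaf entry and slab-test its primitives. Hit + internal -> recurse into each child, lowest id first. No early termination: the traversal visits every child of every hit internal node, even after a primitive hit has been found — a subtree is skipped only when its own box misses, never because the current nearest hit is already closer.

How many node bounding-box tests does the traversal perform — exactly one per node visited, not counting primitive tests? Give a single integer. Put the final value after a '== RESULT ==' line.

Trace the traversal:
N0 x:[-8,21/2] y:[16/3,55/3] z:[4,43] -> hit [16/3,21/2], descend [1, 2]
  N1 x:[-8,21/2] y:[16/3,12] z:[4,41] -> hit [16/3,21/2], descend [6, 8]
    N6 x:[-8,-2] y:[7,35/3] z:[4,41] -> miss, prune
    N8 x:[-2,21/2] y:[16/3,12] z:[6,36] -> hit [6,21/2], descend [3, 4]
      N3 x:[0,21/2] y:[22/3,12] z:[6,13] -> hit [22/3,21/2] leaf, test {P0(miss), P4(miss)}
      N4 x:[-2,2] y:[16/3,35/3] z:[28,36] -> miss, prune
  N2 x:[-15/2,2] y:[37/3,55/3] z:[8,43] -> miss, prune

Summary -> nodes [0, 1, 6, 8, 3, 4, 2]; box-tests=7; leaf-entries=1; first=miss

== RESULT ==
7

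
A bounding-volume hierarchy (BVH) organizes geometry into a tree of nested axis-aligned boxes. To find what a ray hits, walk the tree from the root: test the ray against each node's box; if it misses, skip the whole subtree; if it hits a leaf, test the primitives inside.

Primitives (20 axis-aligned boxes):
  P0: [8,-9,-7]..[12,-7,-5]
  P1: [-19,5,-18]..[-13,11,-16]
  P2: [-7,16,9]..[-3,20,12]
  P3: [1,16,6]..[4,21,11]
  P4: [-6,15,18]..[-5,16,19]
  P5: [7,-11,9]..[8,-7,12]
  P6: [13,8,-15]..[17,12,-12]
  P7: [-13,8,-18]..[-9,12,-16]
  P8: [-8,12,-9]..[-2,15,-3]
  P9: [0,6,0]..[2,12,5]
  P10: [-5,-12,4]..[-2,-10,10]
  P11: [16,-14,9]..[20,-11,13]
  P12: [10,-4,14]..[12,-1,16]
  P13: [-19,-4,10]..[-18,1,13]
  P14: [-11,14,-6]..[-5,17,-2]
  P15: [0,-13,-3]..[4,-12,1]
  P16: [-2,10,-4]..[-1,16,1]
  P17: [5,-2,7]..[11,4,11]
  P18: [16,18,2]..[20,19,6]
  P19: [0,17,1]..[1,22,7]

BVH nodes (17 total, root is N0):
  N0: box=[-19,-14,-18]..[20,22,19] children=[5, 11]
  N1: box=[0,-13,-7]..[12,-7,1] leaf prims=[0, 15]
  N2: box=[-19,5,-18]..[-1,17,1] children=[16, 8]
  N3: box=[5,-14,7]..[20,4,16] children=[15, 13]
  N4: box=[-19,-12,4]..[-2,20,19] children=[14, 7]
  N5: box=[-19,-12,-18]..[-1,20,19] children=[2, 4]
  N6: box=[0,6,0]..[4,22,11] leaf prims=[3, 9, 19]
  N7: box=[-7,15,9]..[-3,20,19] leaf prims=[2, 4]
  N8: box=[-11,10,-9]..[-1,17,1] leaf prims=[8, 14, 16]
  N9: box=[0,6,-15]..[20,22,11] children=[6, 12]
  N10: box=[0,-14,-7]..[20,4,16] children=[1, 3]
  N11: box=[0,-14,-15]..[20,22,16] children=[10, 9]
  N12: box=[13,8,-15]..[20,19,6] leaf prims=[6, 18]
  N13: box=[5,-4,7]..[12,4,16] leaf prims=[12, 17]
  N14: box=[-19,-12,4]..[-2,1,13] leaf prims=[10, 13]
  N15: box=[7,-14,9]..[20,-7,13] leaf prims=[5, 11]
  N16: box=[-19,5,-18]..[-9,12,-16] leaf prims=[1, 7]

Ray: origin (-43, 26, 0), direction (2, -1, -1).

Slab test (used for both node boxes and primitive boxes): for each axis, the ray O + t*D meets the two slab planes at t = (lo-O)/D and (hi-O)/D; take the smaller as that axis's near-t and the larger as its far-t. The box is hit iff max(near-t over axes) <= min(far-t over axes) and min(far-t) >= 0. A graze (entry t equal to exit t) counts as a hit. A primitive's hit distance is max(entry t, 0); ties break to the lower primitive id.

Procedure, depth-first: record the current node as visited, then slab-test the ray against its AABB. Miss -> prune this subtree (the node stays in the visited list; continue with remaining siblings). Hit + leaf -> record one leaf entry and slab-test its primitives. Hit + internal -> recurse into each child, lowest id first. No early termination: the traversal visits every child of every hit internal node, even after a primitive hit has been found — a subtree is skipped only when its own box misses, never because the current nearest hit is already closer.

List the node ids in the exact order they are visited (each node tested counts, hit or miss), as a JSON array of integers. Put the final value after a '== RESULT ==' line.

Trace the traversal:
N0 x:[12,63/2] y:[4,40] z:[-19,18] -> hit [12,18], descend [5, 11]
  N5 x:[12,21] y:[6,38] z:[-19,18] -> hit [12,18], descend [2, 4]
    N2 x:[12,21] y:[9,21] z:[-1,18] -> hit [12,18], descend [8, 16]
      N8 x:[16,21] y:[9,16] z:[-1,9] -> miss, prune
      N16 x:[12,17] y:[14,21] z:[16,18] -> hit [16,17] leaf, test {P1(miss), P7@t=16}
    N4 x:[12,41/2] y:[6,38] z:[-19,-4] -> miss, prune
  N11 x:[43/2,63/2] y:[4,40] z:[-16,15] -> miss, prune

Summary -> nodes [0, 5, 2, 8, 16, 4, 11]; box-tests=7; leaf-entries=1; first=P7

== RESULT ==
[0, 5, 2, 8, 16, 4, 11]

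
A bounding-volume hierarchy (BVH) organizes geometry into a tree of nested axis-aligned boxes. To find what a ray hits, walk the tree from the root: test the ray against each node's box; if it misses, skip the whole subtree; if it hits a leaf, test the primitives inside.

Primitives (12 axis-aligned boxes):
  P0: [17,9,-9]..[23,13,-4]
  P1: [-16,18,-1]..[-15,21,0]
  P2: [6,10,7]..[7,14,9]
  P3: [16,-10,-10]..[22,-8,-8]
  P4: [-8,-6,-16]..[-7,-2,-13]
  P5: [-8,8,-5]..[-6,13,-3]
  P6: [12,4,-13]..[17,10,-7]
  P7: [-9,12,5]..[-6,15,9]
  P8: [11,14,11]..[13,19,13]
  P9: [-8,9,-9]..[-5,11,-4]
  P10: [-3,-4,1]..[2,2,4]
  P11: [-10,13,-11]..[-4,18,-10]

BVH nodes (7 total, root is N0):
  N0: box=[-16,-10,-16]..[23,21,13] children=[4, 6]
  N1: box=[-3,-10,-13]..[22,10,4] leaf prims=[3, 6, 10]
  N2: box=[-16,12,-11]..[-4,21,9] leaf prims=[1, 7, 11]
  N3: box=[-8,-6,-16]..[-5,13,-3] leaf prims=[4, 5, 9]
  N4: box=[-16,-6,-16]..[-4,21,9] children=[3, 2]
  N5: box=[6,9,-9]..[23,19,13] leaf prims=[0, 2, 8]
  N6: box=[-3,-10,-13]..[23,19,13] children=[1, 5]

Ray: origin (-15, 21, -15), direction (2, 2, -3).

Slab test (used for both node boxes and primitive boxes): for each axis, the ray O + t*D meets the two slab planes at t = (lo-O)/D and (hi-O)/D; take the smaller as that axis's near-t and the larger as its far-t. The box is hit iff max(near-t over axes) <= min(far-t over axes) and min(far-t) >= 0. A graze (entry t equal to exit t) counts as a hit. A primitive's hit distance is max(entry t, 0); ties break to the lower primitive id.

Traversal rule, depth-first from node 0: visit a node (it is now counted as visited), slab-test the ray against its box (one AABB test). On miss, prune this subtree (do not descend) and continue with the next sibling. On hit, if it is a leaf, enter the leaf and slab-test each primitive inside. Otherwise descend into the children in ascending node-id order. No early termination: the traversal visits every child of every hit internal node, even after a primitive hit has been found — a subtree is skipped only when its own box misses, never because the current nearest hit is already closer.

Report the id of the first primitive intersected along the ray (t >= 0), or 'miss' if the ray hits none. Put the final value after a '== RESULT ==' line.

Traverse from the root:
N0 x:[-1/2,19] y:[-31/2,0] z:[-28/3,1/3] -> hit [-1/2,0], descend [4, 6]
  N4 x:[-1/2,11/2] y:[-27/2,0] z:[-8,1/3] -> hit [-1/2,0], descend [2, 3]
    N2 x:[-1/2,11/2] y:[-9/2,0] z:[-8,-4/3] -> miss, prune
    N3 x:[7/2,5] y:[-27/2,-4] z:[-4,1/3] -> miss, prune
  N6 x:[6,19] y:[-31/2,-1] z:[-28/3,-2/3] -> miss, prune

Visited [0, 4, 2, 3, 6]. Tests: 5 box, 0 leaf. Nearest: miss.

== RESULT ==
miss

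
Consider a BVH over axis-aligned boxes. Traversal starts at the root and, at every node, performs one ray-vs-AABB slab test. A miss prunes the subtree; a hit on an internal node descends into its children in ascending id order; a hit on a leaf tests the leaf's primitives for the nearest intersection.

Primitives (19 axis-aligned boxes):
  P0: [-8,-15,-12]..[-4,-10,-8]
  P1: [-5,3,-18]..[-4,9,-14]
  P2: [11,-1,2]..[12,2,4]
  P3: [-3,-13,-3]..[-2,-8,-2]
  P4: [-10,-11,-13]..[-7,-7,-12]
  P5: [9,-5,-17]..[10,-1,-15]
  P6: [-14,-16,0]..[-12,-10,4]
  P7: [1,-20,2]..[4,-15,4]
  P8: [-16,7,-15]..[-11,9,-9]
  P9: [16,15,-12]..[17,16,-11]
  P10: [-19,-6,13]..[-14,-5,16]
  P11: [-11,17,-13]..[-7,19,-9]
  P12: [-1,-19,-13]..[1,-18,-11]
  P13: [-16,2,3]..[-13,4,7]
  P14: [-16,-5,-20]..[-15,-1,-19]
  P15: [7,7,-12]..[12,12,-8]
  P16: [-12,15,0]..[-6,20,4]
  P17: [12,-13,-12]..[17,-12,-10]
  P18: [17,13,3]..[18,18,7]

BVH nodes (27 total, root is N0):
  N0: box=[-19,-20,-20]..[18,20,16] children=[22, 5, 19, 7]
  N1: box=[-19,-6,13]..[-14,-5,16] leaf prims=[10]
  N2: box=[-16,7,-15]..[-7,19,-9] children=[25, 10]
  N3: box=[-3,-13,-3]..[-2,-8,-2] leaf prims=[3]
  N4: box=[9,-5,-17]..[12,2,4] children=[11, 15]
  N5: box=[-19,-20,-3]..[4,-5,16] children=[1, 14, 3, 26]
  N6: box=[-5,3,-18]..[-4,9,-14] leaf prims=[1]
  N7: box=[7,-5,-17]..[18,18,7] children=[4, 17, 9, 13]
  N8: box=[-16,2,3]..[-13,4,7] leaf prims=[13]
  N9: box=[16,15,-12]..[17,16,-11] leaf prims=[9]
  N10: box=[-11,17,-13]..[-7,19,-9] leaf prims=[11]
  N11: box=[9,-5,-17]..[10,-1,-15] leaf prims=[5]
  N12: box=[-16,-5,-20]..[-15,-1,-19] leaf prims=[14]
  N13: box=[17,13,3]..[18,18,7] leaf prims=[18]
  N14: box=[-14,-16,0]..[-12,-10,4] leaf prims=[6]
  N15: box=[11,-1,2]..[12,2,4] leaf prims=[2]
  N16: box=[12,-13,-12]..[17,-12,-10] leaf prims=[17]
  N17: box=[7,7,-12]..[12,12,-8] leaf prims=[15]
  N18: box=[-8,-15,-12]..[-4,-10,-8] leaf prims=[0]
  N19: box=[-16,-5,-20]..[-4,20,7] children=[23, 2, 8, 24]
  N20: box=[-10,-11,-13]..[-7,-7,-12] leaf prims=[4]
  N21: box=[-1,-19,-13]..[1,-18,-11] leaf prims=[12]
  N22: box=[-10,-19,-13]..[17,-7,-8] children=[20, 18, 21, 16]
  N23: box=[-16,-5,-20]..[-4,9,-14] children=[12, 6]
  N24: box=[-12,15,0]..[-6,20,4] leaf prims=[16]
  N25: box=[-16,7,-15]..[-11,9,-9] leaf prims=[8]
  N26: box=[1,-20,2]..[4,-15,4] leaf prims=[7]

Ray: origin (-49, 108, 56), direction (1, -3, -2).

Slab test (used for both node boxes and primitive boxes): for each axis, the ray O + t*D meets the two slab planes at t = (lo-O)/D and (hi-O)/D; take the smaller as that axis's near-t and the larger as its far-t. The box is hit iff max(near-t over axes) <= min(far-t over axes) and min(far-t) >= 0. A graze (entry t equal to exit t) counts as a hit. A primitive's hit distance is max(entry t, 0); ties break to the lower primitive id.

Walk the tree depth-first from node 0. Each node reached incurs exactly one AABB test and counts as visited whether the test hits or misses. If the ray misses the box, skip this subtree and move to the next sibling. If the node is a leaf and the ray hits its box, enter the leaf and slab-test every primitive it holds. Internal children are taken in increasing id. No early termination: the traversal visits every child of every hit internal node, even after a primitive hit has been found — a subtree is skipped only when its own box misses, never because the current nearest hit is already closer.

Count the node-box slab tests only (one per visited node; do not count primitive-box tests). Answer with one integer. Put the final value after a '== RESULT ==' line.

Walk:
N0 x:[30,67] y:[88/3,128/3] z:[20,38] -> hit [30,38], descend [5, 7, 19, 22]
  N5 x:[30,53] y:[113/3,128/3] z:[20,59/2] -> miss, prune
  N7 x:[56,67] y:[30,113/3] z:[49/2,73/2] -> miss, prune
  N19 x:[33,45] y:[88/3,113/3] z:[49/2,38] -> hit [33,113/3], descend [2, 8, 23, 24]
    N2 x:[33,42] y:[89/3,101/3] z:[65/2,71/2] -> hit [33,101/3], descend [10, 25]
      N10 x:[38,42] y:[89/3,91/3] z:[65/2,69/2] -> miss, prune
      N25 x:[33,38] y:[33,101/3] z:[65/2,71/2] -> hit [33,101/3] leaf, test {P8@t=33}
    N8 x:[33,36] y:[104/3,106/3] z:[49/2,53/2] -> miss, prune
    N23 x:[33,45] y:[33,113/3] z:[35,38] -> hit [35,113/3], descend [6, 12]
      N6 x:[44,45] y:[33,35] z:[35,37] -> miss, prune
      N12 x:[33,34] y:[109/3,113/3] z:[75/2,38] -> miss, prune
    N24 x:[37,43] y:[88/3,31] z:[26,28] -> miss, prune
  N22 x:[39,66] y:[115/3,127/3] z:[32,69/2] -> miss, prune

Visited [0, 5, 7, 19, 2, 10, 25, 8, 23, 6, 12, 24, 22]. Tests: 13 box, 1 leaf. Nearest: P8.

== RESULT ==
13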